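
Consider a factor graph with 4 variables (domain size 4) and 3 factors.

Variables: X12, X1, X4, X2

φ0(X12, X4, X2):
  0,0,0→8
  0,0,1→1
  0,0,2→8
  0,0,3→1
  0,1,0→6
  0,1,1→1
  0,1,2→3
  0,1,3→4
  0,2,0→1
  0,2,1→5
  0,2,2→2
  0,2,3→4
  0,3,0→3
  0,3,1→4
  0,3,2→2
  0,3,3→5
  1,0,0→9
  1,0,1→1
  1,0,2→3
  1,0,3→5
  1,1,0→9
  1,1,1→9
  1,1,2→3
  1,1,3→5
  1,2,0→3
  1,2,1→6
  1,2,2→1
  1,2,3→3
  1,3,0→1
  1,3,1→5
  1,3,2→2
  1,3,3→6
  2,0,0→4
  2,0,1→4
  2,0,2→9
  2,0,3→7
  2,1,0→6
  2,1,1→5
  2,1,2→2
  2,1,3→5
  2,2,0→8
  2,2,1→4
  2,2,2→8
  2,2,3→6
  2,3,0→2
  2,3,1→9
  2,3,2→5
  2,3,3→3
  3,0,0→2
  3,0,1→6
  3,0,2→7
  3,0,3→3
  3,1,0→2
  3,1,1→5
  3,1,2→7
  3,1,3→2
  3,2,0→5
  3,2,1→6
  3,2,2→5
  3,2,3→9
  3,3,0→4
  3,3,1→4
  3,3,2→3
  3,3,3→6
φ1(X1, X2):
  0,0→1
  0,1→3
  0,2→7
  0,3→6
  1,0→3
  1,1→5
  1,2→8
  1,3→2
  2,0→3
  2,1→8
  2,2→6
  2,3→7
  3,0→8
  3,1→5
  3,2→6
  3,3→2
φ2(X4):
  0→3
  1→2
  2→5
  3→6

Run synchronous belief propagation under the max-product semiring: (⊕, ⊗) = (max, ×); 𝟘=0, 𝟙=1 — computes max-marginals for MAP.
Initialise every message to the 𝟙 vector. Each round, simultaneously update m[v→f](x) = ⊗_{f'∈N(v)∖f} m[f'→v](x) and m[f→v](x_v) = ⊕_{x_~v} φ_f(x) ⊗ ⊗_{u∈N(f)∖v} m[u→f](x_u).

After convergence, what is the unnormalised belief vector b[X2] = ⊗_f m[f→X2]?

init: all messages = 𝟙 over 4 values
r1 m[φ0→X12] = [8, 9, 9, 9]
r1 m[φ0→X4] = [9, 9, 9, 9]
r1 m[φ0→X2] = [9, 9, 9, 9]
r1 m[φ1→X1] = [7, 8, 8, 8]
r1 m[φ1→X2] = [8, 8, 8, 7]
r1 m[φ2→X4] = [3, 2, 5, 6]
r1 m[X12→φ0] = [1, 1, 1, 1]
r1 m[X1→φ1] = [1, 1, 1, 1]
r1 m[X4→φ0] = [1, 1, 1, 1]
r1 m[X4→φ2] = [1, 1, 1, 1]
r1 m[X2→φ0] = [1, 1, 1, 1]
r1 m[X2→φ1] = [1, 1, 1, 1]
r2 m[φ0→X12] = [8, 9, 9, 9]
r2 m[φ0→X4] = [9, 9, 9, 9]
r2 m[φ0→X2] = [9, 9, 9, 9]
r2 m[φ1→X1] = [7, 8, 8, 8]
r2 m[φ1→X2] = [8, 8, 8, 7]
r2 m[φ2→X4] = [3, 2, 5, 6]
r2 m[X12→φ0] = [1, 1, 1, 1]
r2 m[X1→φ1] = [1, 1, 1, 1]
r2 m[X4→φ0] = [3, 2, 5, 6]
r2 m[X4→φ2] = [9, 9, 9, 9]
r2 m[X2→φ0] = [8, 8, 8, 7]
r2 m[X2→φ1] = [9, 9, 9, 9]
r3 m[φ0→X12] = [210, 252, 432, 315]
r3 m[φ0→X4] = [72, 72, 64, 72]
r3 m[φ0→X2] = [40, 54, 40, 45]
r3 m[φ1→X1] = [63, 72, 72, 72]
r3 m[φ1→X2] = [8, 8, 8, 7]
r3 m[φ2→X4] = [3, 2, 5, 6]
r3 m[X12→φ0] = [1, 1, 1, 1]
r3 m[X1→φ1] = [1, 1, 1, 1]
r3 m[X4→φ0] = [3, 2, 5, 6]
r3 m[X4→φ2] = [9, 9, 9, 9]
r3 m[X2→φ0] = [8, 8, 8, 7]
r3 m[X2→φ1] = [9, 9, 9, 9]
r4 m[φ0→X12] = [210, 252, 432, 315]
r4 m[φ0→X4] = [72, 72, 64, 72]
r4 m[φ0→X2] = [40, 54, 40, 45]
r4 m[φ1→X1] = [63, 72, 72, 72]
r4 m[φ1→X2] = [8, 8, 8, 7]
r4 m[φ2→X4] = [3, 2, 5, 6]
r4 m[X12→φ0] = [1, 1, 1, 1]
r4 m[X1→φ1] = [1, 1, 1, 1]
r4 m[X4→φ0] = [3, 2, 5, 6]
r4 m[X4→φ2] = [72, 72, 64, 72]
r4 m[X2→φ0] = [8, 8, 8, 7]
r4 m[X2→φ1] = [40, 54, 40, 45]
r5 m[φ0→X12] = [210, 252, 432, 315]
r5 m[φ0→X4] = [72, 72, 64, 72]
r5 m[φ0→X2] = [40, 54, 40, 45]
r5 m[φ1→X1] = [280, 320, 432, 320]
r5 m[φ1→X2] = [8, 8, 8, 7]
r5 m[φ2→X4] = [3, 2, 5, 6]
r5 m[X12→φ0] = [1, 1, 1, 1]
r5 m[X1→φ1] = [1, 1, 1, 1]
r5 m[X4→φ0] = [3, 2, 5, 6]
r5 m[X4→φ2] = [72, 72, 64, 72]
r5 m[X2→φ0] = [8, 8, 8, 7]
r5 m[X2→φ1] = [40, 54, 40, 45]
r6 m[φ0→X12] = [210, 252, 432, 315]
r6 m[φ0→X4] = [72, 72, 64, 72]
r6 m[φ0→X2] = [40, 54, 40, 45]
r6 m[φ1→X1] = [280, 320, 432, 320]
r6 m[φ1→X2] = [8, 8, 8, 7]
r6 m[φ2→X4] = [3, 2, 5, 6]
r6 m[X12→φ0] = [1, 1, 1, 1]
r6 m[X1→φ1] = [1, 1, 1, 1]
r6 m[X4→φ0] = [3, 2, 5, 6]
r6 m[X4→φ2] = [72, 72, 64, 72]
r6 m[X2→φ0] = [8, 8, 8, 7]
r6 m[X2→φ1] = [40, 54, 40, 45]
fixed point reached at round 6
b[X2] = ⊗ incoming = [320, 432, 320, 315]

b[X2] = [320, 432, 320, 315]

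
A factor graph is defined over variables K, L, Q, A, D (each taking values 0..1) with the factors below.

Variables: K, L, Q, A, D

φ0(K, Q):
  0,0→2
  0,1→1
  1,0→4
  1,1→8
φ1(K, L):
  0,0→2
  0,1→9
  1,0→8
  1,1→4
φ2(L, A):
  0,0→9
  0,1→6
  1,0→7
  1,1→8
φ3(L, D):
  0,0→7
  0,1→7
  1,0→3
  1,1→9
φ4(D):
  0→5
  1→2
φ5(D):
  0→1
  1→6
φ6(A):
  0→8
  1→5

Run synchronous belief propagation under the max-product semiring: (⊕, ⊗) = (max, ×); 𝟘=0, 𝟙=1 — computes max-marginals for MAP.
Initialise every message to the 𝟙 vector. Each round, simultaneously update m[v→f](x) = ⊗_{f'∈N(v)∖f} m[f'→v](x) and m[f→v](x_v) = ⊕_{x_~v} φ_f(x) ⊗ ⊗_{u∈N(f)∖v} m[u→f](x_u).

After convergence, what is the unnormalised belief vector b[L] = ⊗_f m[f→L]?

init: all messages = 𝟙 over 2 values
r1 m[φ0→K] = [2, 8]
r1 m[φ0→Q] = [4, 8]
r1 m[φ1→K] = [9, 8]
r1 m[φ1→L] = [8, 9]
r1 m[φ2→L] = [9, 8]
r1 m[φ2→A] = [9, 8]
r1 m[φ3→L] = [7, 9]
r1 m[φ3→D] = [7, 9]
r1 m[φ4→D] = [5, 2]
r1 m[φ5→D] = [1, 6]
r1 m[φ6→A] = [8, 5]
r1 m[K→φ0] = [1, 1]
r1 m[K→φ1] = [1, 1]
r1 m[L→φ1] = [1, 1]
r1 m[L→φ2] = [1, 1]
r1 m[L→φ3] = [1, 1]
r1 m[Q→φ0] = [1, 1]
r1 m[A→φ2] = [1, 1]
r1 m[A→φ6] = [1, 1]
r1 m[D→φ3] = [1, 1]
r1 m[D→φ4] = [1, 1]
r1 m[D→φ5] = [1, 1]
r2 m[φ0→K] = [2, 8]
r2 m[φ0→Q] = [4, 8]
r2 m[φ1→K] = [9, 8]
r2 m[φ1→L] = [8, 9]
r2 m[φ2→L] = [9, 8]
r2 m[φ2→A] = [9, 8]
r2 m[φ3→L] = [7, 9]
r2 m[φ3→D] = [7, 9]
r2 m[φ4→D] = [5, 2]
r2 m[φ5→D] = [1, 6]
r2 m[φ6→A] = [8, 5]
r2 m[K→φ0] = [9, 8]
r2 m[K→φ1] = [2, 8]
r2 m[L→φ1] = [63, 72]
r2 m[L→φ2] = [56, 81]
r2 m[L→φ3] = [72, 72]
r2 m[Q→φ0] = [1, 1]
r2 m[A→φ2] = [8, 5]
r2 m[A→φ6] = [9, 8]
r2 m[D→φ3] = [5, 12]
r2 m[D→φ4] = [7, 54]
r2 m[D→φ5] = [35, 18]
r3 m[φ0→K] = [2, 8]
r3 m[φ0→Q] = [32, 64]
r3 m[φ1→K] = [648, 504]
r3 m[φ1→L] = [64, 32]
r3 m[φ2→L] = [72, 56]
r3 m[φ2→A] = [567, 648]
r3 m[φ3→L] = [84, 108]
r3 m[φ3→D] = [504, 648]
r3 m[φ4→D] = [5, 2]
r3 m[φ5→D] = [1, 6]
r3 m[φ6→A] = [8, 5]
r3 m[K→φ0] = [9, 8]
r3 m[K→φ1] = [2, 8]
r3 m[L→φ1] = [63, 72]
r3 m[L→φ2] = [56, 81]
r3 m[L→φ3] = [72, 72]
r3 m[Q→φ0] = [1, 1]
r3 m[A→φ2] = [8, 5]
r3 m[A→φ6] = [9, 8]
r3 m[D→φ3] = [5, 12]
r3 m[D→φ4] = [7, 54]
r3 m[D→φ5] = [35, 18]
r4 m[φ0→K] = [2, 8]
r4 m[φ0→Q] = [32, 64]
r4 m[φ1→K] = [648, 504]
r4 m[φ1→L] = [64, 32]
r4 m[φ2→L] = [72, 56]
r4 m[φ2→A] = [567, 648]
r4 m[φ3→L] = [84, 108]
r4 m[φ3→D] = [504, 648]
r4 m[φ4→D] = [5, 2]
r4 m[φ5→D] = [1, 6]
r4 m[φ6→A] = [8, 5]
r4 m[K→φ0] = [648, 504]
r4 m[K→φ1] = [2, 8]
r4 m[L→φ1] = [6048, 6048]
r4 m[L→φ2] = [5376, 3456]
r4 m[L→φ3] = [4608, 1792]
r4 m[Q→φ0] = [1, 1]
r4 m[A→φ2] = [8, 5]
r4 m[A→φ6] = [567, 648]
r4 m[D→φ3] = [5, 12]
r4 m[D→φ4] = [504, 3888]
r4 m[D→φ5] = [2520, 1296]
r5 m[φ0→K] = [2, 8]
r5 m[φ0→Q] = [2016, 4032]
r5 m[φ1→K] = [54432, 48384]
r5 m[φ1→L] = [64, 32]
r5 m[φ2→L] = [72, 56]
r5 m[φ2→A] = [48384, 32256]
r5 m[φ3→L] = [84, 108]
r5 m[φ3→D] = [32256, 32256]
r5 m[φ4→D] = [5, 2]
r5 m[φ5→D] = [1, 6]
r5 m[φ6→A] = [8, 5]
r5 m[K→φ0] = [648, 504]
r5 m[K→φ1] = [2, 8]
r5 m[L→φ1] = [6048, 6048]
r5 m[L→φ2] = [5376, 3456]
r5 m[L→φ3] = [4608, 1792]
r5 m[Q→φ0] = [1, 1]
r5 m[A→φ2] = [8, 5]
r5 m[A→φ6] = [567, 648]
r5 m[D→φ3] = [5, 12]
r5 m[D→φ4] = [504, 3888]
r5 m[D→φ5] = [2520, 1296]
r6 m[φ0→K] = [2, 8]
r6 m[φ0→Q] = [2016, 4032]
r6 m[φ1→K] = [54432, 48384]
r6 m[φ1→L] = [64, 32]
r6 m[φ2→L] = [72, 56]
r6 m[φ2→A] = [48384, 32256]
r6 m[φ3→L] = [84, 108]
r6 m[φ3→D] = [32256, 32256]
r6 m[φ4→D] = [5, 2]
r6 m[φ5→D] = [1, 6]
r6 m[φ6→A] = [8, 5]
r6 m[K→φ0] = [54432, 48384]
r6 m[K→φ1] = [2, 8]
r6 m[L→φ1] = [6048, 6048]
r6 m[L→φ2] = [5376, 3456]
r6 m[L→φ3] = [4608, 1792]
r6 m[Q→φ0] = [1, 1]
r6 m[A→φ2] = [8, 5]
r6 m[A→φ6] = [48384, 32256]
r6 m[D→φ3] = [5, 12]
r6 m[D→φ4] = [32256, 193536]
r6 m[D→φ5] = [161280, 64512]
r7 m[φ0→K] = [2, 8]
r7 m[φ0→Q] = [193536, 387072]
r7 m[φ1→K] = [54432, 48384]
r7 m[φ1→L] = [64, 32]
r7 m[φ2→L] = [72, 56]
r7 m[φ2→A] = [48384, 32256]
r7 m[φ3→L] = [84, 108]
r7 m[φ3→D] = [32256, 32256]
r7 m[φ4→D] = [5, 2]
r7 m[φ5→D] = [1, 6]
r7 m[φ6→A] = [8, 5]
r7 m[K→φ0] = [54432, 48384]
r7 m[K→φ1] = [2, 8]
r7 m[L→φ1] = [6048, 6048]
r7 m[L→φ2] = [5376, 3456]
r7 m[L→φ3] = [4608, 1792]
r7 m[Q→φ0] = [1, 1]
r7 m[A→φ2] = [8, 5]
r7 m[A→φ6] = [48384, 32256]
r7 m[D→φ3] = [5, 12]
r7 m[D→φ4] = [32256, 193536]
r7 m[D→φ5] = [161280, 64512]
r8 m[φ0→K] = [2, 8]
r8 m[φ0→Q] = [193536, 387072]
r8 m[φ1→K] = [54432, 48384]
r8 m[φ1→L] = [64, 32]
r8 m[φ2→L] = [72, 56]
r8 m[φ2→A] = [48384, 32256]
r8 m[φ3→L] = [84, 108]
r8 m[φ3→D] = [32256, 32256]
r8 m[φ4→D] = [5, 2]
r8 m[φ5→D] = [1, 6]
r8 m[φ6→A] = [8, 5]
r8 m[K→φ0] = [54432, 48384]
r8 m[K→φ1] = [2, 8]
r8 m[L→φ1] = [6048, 6048]
r8 m[L→φ2] = [5376, 3456]
r8 m[L→φ3] = [4608, 1792]
r8 m[Q→φ0] = [1, 1]
r8 m[A→φ2] = [8, 5]
r8 m[A→φ6] = [48384, 32256]
r8 m[D→φ3] = [5, 12]
r8 m[D→φ4] = [32256, 193536]
r8 m[D→φ5] = [161280, 64512]
fixed point reached at round 8
b[L] = ⊗ incoming = [387072, 193536]

b[L] = [387072, 193536]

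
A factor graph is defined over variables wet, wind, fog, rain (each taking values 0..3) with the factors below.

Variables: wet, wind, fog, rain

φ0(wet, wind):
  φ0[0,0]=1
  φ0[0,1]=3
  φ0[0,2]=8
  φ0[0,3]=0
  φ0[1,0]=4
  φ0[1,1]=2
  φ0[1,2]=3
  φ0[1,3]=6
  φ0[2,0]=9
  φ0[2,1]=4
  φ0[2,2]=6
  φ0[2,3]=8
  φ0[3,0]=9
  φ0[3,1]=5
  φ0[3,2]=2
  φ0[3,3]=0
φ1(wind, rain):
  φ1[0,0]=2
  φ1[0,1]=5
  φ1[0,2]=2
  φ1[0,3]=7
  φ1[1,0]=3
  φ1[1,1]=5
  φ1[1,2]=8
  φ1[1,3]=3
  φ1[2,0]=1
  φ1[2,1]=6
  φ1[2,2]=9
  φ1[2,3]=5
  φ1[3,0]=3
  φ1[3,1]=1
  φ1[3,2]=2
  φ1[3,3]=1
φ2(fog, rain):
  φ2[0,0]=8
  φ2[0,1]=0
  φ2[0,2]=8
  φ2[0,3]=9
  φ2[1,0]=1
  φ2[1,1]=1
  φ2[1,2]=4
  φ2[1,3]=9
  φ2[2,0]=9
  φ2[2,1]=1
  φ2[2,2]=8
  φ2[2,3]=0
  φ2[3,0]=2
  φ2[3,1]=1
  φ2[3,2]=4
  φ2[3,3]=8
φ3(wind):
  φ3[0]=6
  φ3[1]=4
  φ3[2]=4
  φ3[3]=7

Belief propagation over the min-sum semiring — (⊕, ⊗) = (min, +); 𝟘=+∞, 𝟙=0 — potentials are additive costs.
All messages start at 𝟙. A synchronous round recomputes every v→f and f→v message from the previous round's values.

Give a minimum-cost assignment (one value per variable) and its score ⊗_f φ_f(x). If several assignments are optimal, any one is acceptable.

init: all messages = 𝟙 over 4 values
r1 m[φ0→wet] = [0, 2, 4, 0]
r1 m[φ0→wind] = [1, 2, 2, 0]
r1 m[φ1→wind] = [2, 3, 1, 1]
r1 m[φ1→rain] = [1, 1, 2, 1]
r1 m[φ2→fog] = [0, 1, 0, 1]
r1 m[φ2→rain] = [1, 0, 4, 0]
r1 m[φ3→wind] = [6, 4, 4, 7]
r1 m[wet→φ0] = [0, 0, 0, 0]
r1 m[wind→φ0] = [0, 0, 0, 0]
r1 m[wind→φ1] = [0, 0, 0, 0]
r1 m[wind→φ3] = [0, 0, 0, 0]
r1 m[fog→φ2] = [0, 0, 0, 0]
r1 m[rain→φ1] = [0, 0, 0, 0]
r1 m[rain→φ2] = [0, 0, 0, 0]
r2 m[φ0→wet] = [0, 2, 4, 0]
r2 m[φ0→wind] = [1, 2, 2, 0]
r2 m[φ1→wind] = [2, 3, 1, 1]
r2 m[φ1→rain] = [1, 1, 2, 1]
r2 m[φ2→fog] = [0, 1, 0, 1]
r2 m[φ2→rain] = [1, 0, 4, 0]
r2 m[φ3→wind] = [6, 4, 4, 7]
r2 m[wet→φ0] = [0, 0, 0, 0]
r2 m[wind→φ0] = [8, 7, 5, 8]
r2 m[wind→φ1] = [7, 6, 6, 7]
r2 m[wind→φ3] = [3, 5, 3, 1]
r2 m[fog→φ2] = [0, 0, 0, 0]
r2 m[rain→φ1] = [1, 0, 4, 0]
r2 m[rain→φ2] = [1, 1, 2, 1]
r3 m[φ0→wet] = [8, 8, 11, 7]
r3 m[φ0→wind] = [1, 2, 2, 0]
r3 m[φ1→wind] = [3, 3, 2, 1]
r3 m[φ1→rain] = [7, 8, 9, 8]
r3 m[φ2→fog] = [1, 2, 1, 2]
r3 m[φ2→rain] = [1, 0, 4, 0]
r3 m[φ3→wind] = [6, 4, 4, 7]
r3 m[wet→φ0] = [0, 0, 0, 0]
r3 m[wind→φ0] = [8, 7, 5, 8]
r3 m[wind→φ1] = [7, 6, 6, 7]
r3 m[wind→φ3] = [3, 5, 3, 1]
r3 m[fog→φ2] = [0, 0, 0, 0]
r3 m[rain→φ1] = [1, 0, 4, 0]
r3 m[rain→φ2] = [1, 1, 2, 1]
r4 m[φ0→wet] = [8, 8, 11, 7]
r4 m[φ0→wind] = [1, 2, 2, 0]
r4 m[φ1→wind] = [3, 3, 2, 1]
r4 m[φ1→rain] = [7, 8, 9, 8]
r4 m[φ2→fog] = [1, 2, 1, 2]
r4 m[φ2→rain] = [1, 0, 4, 0]
r4 m[φ3→wind] = [6, 4, 4, 7]
r4 m[wet→φ0] = [0, 0, 0, 0]
r4 m[wind→φ0] = [9, 7, 6, 8]
r4 m[wind→φ1] = [7, 6, 6, 7]
r4 m[wind→φ3] = [4, 5, 4, 1]
r4 m[fog→φ2] = [0, 0, 0, 0]
r4 m[rain→φ1] = [1, 0, 4, 0]
r4 m[rain→φ2] = [7, 8, 9, 8]
r5 m[φ0→wet] = [8, 9, 11, 8]
r5 m[φ0→wind] = [1, 2, 2, 0]
r5 m[φ1→wind] = [3, 3, 2, 1]
r5 m[φ1→rain] = [7, 8, 9, 8]
r5 m[φ2→fog] = [8, 8, 8, 9]
r5 m[φ2→rain] = [1, 0, 4, 0]
r5 m[φ3→wind] = [6, 4, 4, 7]
r5 m[wet→φ0] = [0, 0, 0, 0]
r5 m[wind→φ0] = [9, 7, 6, 8]
r5 m[wind→φ1] = [7, 6, 6, 7]
r5 m[wind→φ3] = [4, 5, 4, 1]
r5 m[fog→φ2] = [0, 0, 0, 0]
r5 m[rain→φ1] = [1, 0, 4, 0]
r5 m[rain→φ2] = [7, 8, 9, 8]
r6 m[φ0→wet] = [8, 9, 11, 8]
r6 m[φ0→wind] = [1, 2, 2, 0]
r6 m[φ1→wind] = [3, 3, 2, 1]
r6 m[φ1→rain] = [7, 8, 9, 8]
r6 m[φ2→fog] = [8, 8, 8, 9]
r6 m[φ2→rain] = [1, 0, 4, 0]
r6 m[φ3→wind] = [6, 4, 4, 7]
r6 m[wet→φ0] = [0, 0, 0, 0]
r6 m[wind→φ0] = [9, 7, 6, 8]
r6 m[wind→φ1] = [7, 6, 6, 7]
r6 m[wind→φ3] = [4, 5, 4, 1]
r6 m[fog→φ2] = [0, 0, 0, 0]
r6 m[rain→φ1] = [1, 0, 4, 0]
r6 m[rain→φ2] = [7, 8, 9, 8]
fixed point reached at round 6
traceback from wet: (wet=0, wind=3, fog=0, rain=1), score=8

assignment: (wet=0, wind=3, fog=0, rain=1); score = 8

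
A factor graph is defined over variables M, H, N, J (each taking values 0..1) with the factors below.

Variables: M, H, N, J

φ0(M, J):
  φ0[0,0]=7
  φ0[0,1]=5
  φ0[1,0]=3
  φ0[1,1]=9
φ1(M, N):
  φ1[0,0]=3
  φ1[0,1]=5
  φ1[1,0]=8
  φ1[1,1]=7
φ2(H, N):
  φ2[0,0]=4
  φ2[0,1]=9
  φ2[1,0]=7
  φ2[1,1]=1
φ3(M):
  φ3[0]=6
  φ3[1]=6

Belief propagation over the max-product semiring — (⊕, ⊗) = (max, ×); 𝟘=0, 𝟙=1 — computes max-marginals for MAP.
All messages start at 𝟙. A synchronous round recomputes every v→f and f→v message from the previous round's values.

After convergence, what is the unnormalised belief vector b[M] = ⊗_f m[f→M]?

b[M] = [1890, 3402]

init: all messages = 𝟙 over 2 values
r1 m[φ0→M] = [7, 9]
r1 m[φ0→J] = [7, 9]
r1 m[φ1→M] = [5, 8]
r1 m[φ1→N] = [8, 7]
r1 m[φ2→H] = [9, 7]
r1 m[φ2→N] = [7, 9]
r1 m[φ3→M] = [6, 6]
r1 m[M→φ0] = [1, 1]
r1 m[M→φ1] = [1, 1]
r1 m[M→φ3] = [1, 1]
r1 m[H→φ2] = [1, 1]
r1 m[N→φ1] = [1, 1]
r1 m[N→φ2] = [1, 1]
r1 m[J→φ0] = [1, 1]
r2 m[φ0→M] = [7, 9]
r2 m[φ0→J] = [7, 9]
r2 m[φ1→M] = [5, 8]
r2 m[φ1→N] = [8, 7]
r2 m[φ2→H] = [9, 7]
r2 m[φ2→N] = [7, 9]
r2 m[φ3→M] = [6, 6]
r2 m[M→φ0] = [30, 48]
r2 m[M→φ1] = [42, 54]
r2 m[M→φ3] = [35, 72]
r2 m[H→φ2] = [1, 1]
r2 m[N→φ1] = [7, 9]
r2 m[N→φ2] = [8, 7]
r2 m[J→φ0] = [1, 1]
r3 m[φ0→M] = [7, 9]
r3 m[φ0→J] = [210, 432]
r3 m[φ1→M] = [45, 63]
r3 m[φ1→N] = [432, 378]
r3 m[φ2→H] = [63, 56]
r3 m[φ2→N] = [7, 9]
r3 m[φ3→M] = [6, 6]
r3 m[M→φ0] = [30, 48]
r3 m[M→φ1] = [42, 54]
r3 m[M→φ3] = [35, 72]
r3 m[H→φ2] = [1, 1]
r3 m[N→φ1] = [7, 9]
r3 m[N→φ2] = [8, 7]
r3 m[J→φ0] = [1, 1]
r4 m[φ0→M] = [7, 9]
r4 m[φ0→J] = [210, 432]
r4 m[φ1→M] = [45, 63]
r4 m[φ1→N] = [432, 378]
r4 m[φ2→H] = [63, 56]
r4 m[φ2→N] = [7, 9]
r4 m[φ3→M] = [6, 6]
r4 m[M→φ0] = [270, 378]
r4 m[M→φ1] = [42, 54]
r4 m[M→φ3] = [315, 567]
r4 m[H→φ2] = [1, 1]
r4 m[N→φ1] = [7, 9]
r4 m[N→φ2] = [432, 378]
r4 m[J→φ0] = [1, 1]
r5 m[φ0→M] = [7, 9]
r5 m[φ0→J] = [1890, 3402]
r5 m[φ1→M] = [45, 63]
r5 m[φ1→N] = [432, 378]
r5 m[φ2→H] = [3402, 3024]
r5 m[φ2→N] = [7, 9]
r5 m[φ3→M] = [6, 6]
r5 m[M→φ0] = [270, 378]
r5 m[M→φ1] = [42, 54]
r5 m[M→φ3] = [315, 567]
r5 m[H→φ2] = [1, 1]
r5 m[N→φ1] = [7, 9]
r5 m[N→φ2] = [432, 378]
r5 m[J→φ0] = [1, 1]
r6 m[φ0→M] = [7, 9]
r6 m[φ0→J] = [1890, 3402]
r6 m[φ1→M] = [45, 63]
r6 m[φ1→N] = [432, 378]
r6 m[φ2→H] = [3402, 3024]
r6 m[φ2→N] = [7, 9]
r6 m[φ3→M] = [6, 6]
r6 m[M→φ0] = [270, 378]
r6 m[M→φ1] = [42, 54]
r6 m[M→φ3] = [315, 567]
r6 m[H→φ2] = [1, 1]
r6 m[N→φ1] = [7, 9]
r6 m[N→φ2] = [432, 378]
r6 m[J→φ0] = [1, 1]
fixed point reached at round 6
b[M] = ⊗ incoming = [1890, 3402]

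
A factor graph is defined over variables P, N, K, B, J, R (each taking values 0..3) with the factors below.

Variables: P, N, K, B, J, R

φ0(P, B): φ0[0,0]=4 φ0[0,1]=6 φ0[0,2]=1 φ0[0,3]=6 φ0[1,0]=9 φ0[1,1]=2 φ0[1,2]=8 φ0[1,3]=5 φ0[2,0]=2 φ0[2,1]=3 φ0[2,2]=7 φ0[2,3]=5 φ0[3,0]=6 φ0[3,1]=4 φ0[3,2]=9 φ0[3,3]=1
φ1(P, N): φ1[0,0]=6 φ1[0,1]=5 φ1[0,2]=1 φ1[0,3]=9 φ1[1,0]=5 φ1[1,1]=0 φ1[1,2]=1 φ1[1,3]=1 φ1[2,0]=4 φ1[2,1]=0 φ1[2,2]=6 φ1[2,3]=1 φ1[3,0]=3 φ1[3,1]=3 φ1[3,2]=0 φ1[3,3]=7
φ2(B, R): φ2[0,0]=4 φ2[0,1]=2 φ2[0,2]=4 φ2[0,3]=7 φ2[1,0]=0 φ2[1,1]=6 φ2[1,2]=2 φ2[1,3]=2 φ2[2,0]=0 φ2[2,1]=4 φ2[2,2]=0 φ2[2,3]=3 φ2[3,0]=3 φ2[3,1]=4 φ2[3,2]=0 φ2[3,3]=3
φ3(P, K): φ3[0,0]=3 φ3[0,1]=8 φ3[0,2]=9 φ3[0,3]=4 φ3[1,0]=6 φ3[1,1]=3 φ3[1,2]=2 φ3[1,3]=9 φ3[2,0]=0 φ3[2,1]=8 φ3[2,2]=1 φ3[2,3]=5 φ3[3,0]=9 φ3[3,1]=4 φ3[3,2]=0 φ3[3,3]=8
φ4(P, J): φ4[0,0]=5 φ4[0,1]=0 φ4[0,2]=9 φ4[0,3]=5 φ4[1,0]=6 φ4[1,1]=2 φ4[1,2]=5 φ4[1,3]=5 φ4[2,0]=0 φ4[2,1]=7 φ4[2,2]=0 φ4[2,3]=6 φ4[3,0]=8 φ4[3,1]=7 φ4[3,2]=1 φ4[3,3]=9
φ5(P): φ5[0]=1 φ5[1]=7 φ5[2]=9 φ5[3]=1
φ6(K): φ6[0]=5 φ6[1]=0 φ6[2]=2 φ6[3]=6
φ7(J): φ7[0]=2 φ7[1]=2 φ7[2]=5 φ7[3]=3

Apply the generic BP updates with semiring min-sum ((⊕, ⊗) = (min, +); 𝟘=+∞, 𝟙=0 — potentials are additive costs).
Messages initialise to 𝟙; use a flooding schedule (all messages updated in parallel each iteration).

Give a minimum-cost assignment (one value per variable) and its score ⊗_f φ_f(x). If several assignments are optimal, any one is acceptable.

assignment: (P=3, N=2, K=2, B=3, J=2, R=2); score = 10

init: all messages = 𝟙 over 4 values
r1 m[φ0→P] = [1, 2, 2, 1]
r1 m[φ0→B] = [2, 2, 1, 1]
r1 m[φ1→P] = [1, 0, 0, 0]
r1 m[φ1→N] = [3, 0, 0, 1]
r1 m[φ2→B] = [2, 0, 0, 0]
r1 m[φ2→R] = [0, 2, 0, 2]
r1 m[φ3→P] = [3, 2, 0, 0]
r1 m[φ3→K] = [0, 3, 0, 4]
r1 m[φ4→P] = [0, 2, 0, 1]
r1 m[φ4→J] = [0, 0, 0, 5]
r1 m[φ5→P] = [1, 7, 9, 1]
r1 m[φ6→K] = [5, 0, 2, 6]
r1 m[φ7→J] = [2, 2, 5, 3]
r1 m[P→φ0] = [0, 0, 0, 0]
r1 m[P→φ1] = [0, 0, 0, 0]
r1 m[P→φ3] = [0, 0, 0, 0]
r1 m[P→φ4] = [0, 0, 0, 0]
r1 m[P→φ5] = [0, 0, 0, 0]
r1 m[N→φ1] = [0, 0, 0, 0]
r1 m[K→φ3] = [0, 0, 0, 0]
r1 m[K→φ6] = [0, 0, 0, 0]
r1 m[B→φ0] = [0, 0, 0, 0]
r1 m[B→φ2] = [0, 0, 0, 0]
r1 m[J→φ4] = [0, 0, 0, 0]
r1 m[J→φ7] = [0, 0, 0, 0]
r1 m[R→φ2] = [0, 0, 0, 0]
r2 m[φ0→P] = [1, 2, 2, 1]
r2 m[φ0→B] = [2, 2, 1, 1]
r2 m[φ1→P] = [1, 0, 0, 0]
r2 m[φ1→N] = [3, 0, 0, 1]
r2 m[φ2→B] = [2, 0, 0, 0]
r2 m[φ2→R] = [0, 2, 0, 2]
r2 m[φ3→P] = [3, 2, 0, 0]
r2 m[φ3→K] = [0, 3, 0, 4]
r2 m[φ4→P] = [0, 2, 0, 1]
r2 m[φ4→J] = [0, 0, 0, 5]
r2 m[φ5→P] = [1, 7, 9, 1]
r2 m[φ6→K] = [5, 0, 2, 6]
r2 m[φ7→J] = [2, 2, 5, 3]
r2 m[P→φ0] = [5, 11, 9, 2]
r2 m[P→φ1] = [5, 13, 11, 3]
r2 m[P→φ3] = [3, 11, 11, 3]
r2 m[P→φ4] = [6, 11, 11, 2]
r2 m[P→φ5] = [5, 6, 2, 2]
r2 m[N→φ1] = [0, 0, 0, 0]
r2 m[K→φ3] = [5, 0, 2, 6]
r2 m[K→φ6] = [0, 3, 0, 4]
r2 m[B→φ0] = [2, 0, 0, 0]
r2 m[B→φ2] = [2, 2, 1, 1]
r2 m[J→φ4] = [2, 2, 5, 3]
r2 m[J→φ7] = [0, 0, 0, 5]
r2 m[R→φ2] = [0, 0, 0, 0]
r3 m[φ0→P] = [1, 2, 3, 1]
r3 m[φ0→B] = [8, 6, 6, 3]
r3 m[φ1→P] = [1, 0, 0, 0]
r3 m[φ1→N] = [6, 6, 3, 10]
r3 m[φ2→B] = [2, 0, 0, 0]
r3 m[φ2→R] = [1, 4, 1, 4]
r3 m[φ3→P] = [8, 3, 3, 2]
r3 m[φ3→K] = [6, 7, 3, 7]
r3 m[φ4→P] = [2, 4, 2, 6]
r3 m[φ4→J] = [10, 6, 3, 11]
r3 m[φ5→P] = [1, 7, 9, 1]
r3 m[φ6→K] = [5, 0, 2, 6]
r3 m[φ7→J] = [2, 2, 5, 3]
r3 m[P→φ0] = [5, 11, 9, 2]
r3 m[P→φ1] = [5, 13, 11, 3]
r3 m[P→φ3] = [3, 11, 11, 3]
r3 m[P→φ4] = [6, 11, 11, 2]
r3 m[P→φ5] = [5, 6, 2, 2]
r3 m[N→φ1] = [0, 0, 0, 0]
r3 m[K→φ3] = [5, 0, 2, 6]
r3 m[K→φ6] = [0, 3, 0, 4]
r3 m[B→φ0] = [2, 0, 0, 0]
r3 m[B→φ2] = [2, 2, 1, 1]
r3 m[J→φ4] = [2, 2, 5, 3]
r3 m[J→φ7] = [0, 0, 0, 5]
r3 m[R→φ2] = [0, 0, 0, 0]
r4 m[φ0→P] = [1, 2, 3, 1]
r4 m[φ0→B] = [8, 6, 6, 3]
r4 m[φ1→P] = [1, 0, 0, 0]
r4 m[φ1→N] = [6, 6, 3, 10]
r4 m[φ2→B] = [2, 0, 0, 0]
r4 m[φ2→R] = [1, 4, 1, 4]
r4 m[φ3→P] = [8, 3, 3, 2]
r4 m[φ3→K] = [6, 7, 3, 7]
r4 m[φ4→P] = [2, 4, 2, 6]
r4 m[φ4→J] = [10, 6, 3, 11]
r4 m[φ5→P] = [1, 7, 9, 1]
r4 m[φ6→K] = [5, 0, 2, 6]
r4 m[φ7→J] = [2, 2, 5, 3]
r4 m[P→φ0] = [12, 14, 14, 9]
r4 m[P→φ1] = [12, 16, 17, 10]
r4 m[P→φ3] = [5, 13, 14, 8]
r4 m[P→φ4] = [11, 12, 15, 4]
r4 m[P→φ5] = [12, 9, 8, 9]
r4 m[N→φ1] = [0, 0, 0, 0]
r4 m[K→φ3] = [5, 0, 2, 6]
r4 m[K→φ6] = [6, 7, 3, 7]
r4 m[B→φ0] = [2, 0, 0, 0]
r4 m[B→φ2] = [8, 6, 6, 3]
r4 m[J→φ4] = [2, 2, 5, 3]
r4 m[J→φ7] = [10, 6, 3, 11]
r4 m[R→φ2] = [0, 0, 0, 0]
r5 m[φ0→P] = [1, 2, 3, 1]
r5 m[φ0→B] = [15, 13, 13, 10]
r5 m[φ1→P] = [1, 0, 0, 0]
r5 m[φ1→N] = [13, 13, 10, 17]
r5 m[φ2→B] = [2, 0, 0, 0]
r5 m[φ2→R] = [6, 7, 3, 6]
r5 m[φ3→P] = [8, 3, 3, 2]
r5 m[φ3→K] = [8, 12, 8, 9]
r5 m[φ4→P] = [2, 4, 2, 6]
r5 m[φ4→J] = [12, 11, 5, 13]
r5 m[φ5→P] = [1, 7, 9, 1]
r5 m[φ6→K] = [5, 0, 2, 6]
r5 m[φ7→J] = [2, 2, 5, 3]
r5 m[P→φ0] = [12, 14, 14, 9]
r5 m[P→φ1] = [12, 16, 17, 10]
r5 m[P→φ3] = [5, 13, 14, 8]
r5 m[P→φ4] = [11, 12, 15, 4]
r5 m[P→φ5] = [12, 9, 8, 9]
r5 m[N→φ1] = [0, 0, 0, 0]
r5 m[K→φ3] = [5, 0, 2, 6]
r5 m[K→φ6] = [6, 7, 3, 7]
r5 m[B→φ0] = [2, 0, 0, 0]
r5 m[B→φ2] = [8, 6, 6, 3]
r5 m[J→φ4] = [2, 2, 5, 3]
r5 m[J→φ7] = [10, 6, 3, 11]
r5 m[R→φ2] = [0, 0, 0, 0]
r6 m[φ0→P] = [1, 2, 3, 1]
r6 m[φ0→B] = [15, 13, 13, 10]
r6 m[φ1→P] = [1, 0, 0, 0]
r6 m[φ1→N] = [13, 13, 10, 17]
r6 m[φ2→B] = [2, 0, 0, 0]
r6 m[φ2→R] = [6, 7, 3, 6]
r6 m[φ3→P] = [8, 3, 3, 2]
r6 m[φ3→K] = [8, 12, 8, 9]
r6 m[φ4→P] = [2, 4, 2, 6]
r6 m[φ4→J] = [12, 11, 5, 13]
r6 m[φ5→P] = [1, 7, 9, 1]
r6 m[φ6→K] = [5, 0, 2, 6]
r6 m[φ7→J] = [2, 2, 5, 3]
r6 m[P→φ0] = [12, 14, 14, 9]
r6 m[P→φ1] = [12, 16, 17, 10]
r6 m[P→φ3] = [5, 13, 14, 8]
r6 m[P→φ4] = [11, 12, 15, 4]
r6 m[P→φ5] = [12, 9, 8, 9]
r6 m[N→φ1] = [0, 0, 0, 0]
r6 m[K→φ3] = [5, 0, 2, 6]
r6 m[K→φ6] = [8, 12, 8, 9]
r6 m[B→φ0] = [2, 0, 0, 0]
r6 m[B→φ2] = [15, 13, 13, 10]
r6 m[J→φ4] = [2, 2, 5, 3]
r6 m[J→φ7] = [12, 11, 5, 13]
r6 m[R→φ2] = [0, 0, 0, 0]
r7 m[φ0→P] = [1, 2, 3, 1]
r7 m[φ0→B] = [15, 13, 13, 10]
r7 m[φ1→P] = [1, 0, 0, 0]
r7 m[φ1→N] = [13, 13, 10, 17]
r7 m[φ2→B] = [2, 0, 0, 0]
r7 m[φ2→R] = [13, 14, 10, 13]
r7 m[φ3→P] = [8, 3, 3, 2]
r7 m[φ3→K] = [8, 12, 8, 9]
r7 m[φ4→P] = [2, 4, 2, 6]
r7 m[φ4→J] = [12, 11, 5, 13]
r7 m[φ5→P] = [1, 7, 9, 1]
r7 m[φ6→K] = [5, 0, 2, 6]
r7 m[φ7→J] = [2, 2, 5, 3]
r7 m[P→φ0] = [12, 14, 14, 9]
r7 m[P→φ1] = [12, 16, 17, 10]
r7 m[P→φ3] = [5, 13, 14, 8]
r7 m[P→φ4] = [11, 12, 15, 4]
r7 m[P→φ5] = [12, 9, 8, 9]
r7 m[N→φ1] = [0, 0, 0, 0]
r7 m[K→φ3] = [5, 0, 2, 6]
r7 m[K→φ6] = [8, 12, 8, 9]
r7 m[B→φ0] = [2, 0, 0, 0]
r7 m[B→φ2] = [15, 13, 13, 10]
r7 m[J→φ4] = [2, 2, 5, 3]
r7 m[J→φ7] = [12, 11, 5, 13]
r7 m[R→φ2] = [0, 0, 0, 0]
r8 m[φ0→P] = [1, 2, 3, 1]
r8 m[φ0→B] = [15, 13, 13, 10]
r8 m[φ1→P] = [1, 0, 0, 0]
r8 m[φ1→N] = [13, 13, 10, 17]
r8 m[φ2→B] = [2, 0, 0, 0]
r8 m[φ2→R] = [13, 14, 10, 13]
r8 m[φ3→P] = [8, 3, 3, 2]
r8 m[φ3→K] = [8, 12, 8, 9]
r8 m[φ4→P] = [2, 4, 2, 6]
r8 m[φ4→J] = [12, 11, 5, 13]
r8 m[φ5→P] = [1, 7, 9, 1]
r8 m[φ6→K] = [5, 0, 2, 6]
r8 m[φ7→J] = [2, 2, 5, 3]
r8 m[P→φ0] = [12, 14, 14, 9]
r8 m[P→φ1] = [12, 16, 17, 10]
r8 m[P→φ3] = [5, 13, 14, 8]
r8 m[P→φ4] = [11, 12, 15, 4]
r8 m[P→φ5] = [12, 9, 8, 9]
r8 m[N→φ1] = [0, 0, 0, 0]
r8 m[K→φ3] = [5, 0, 2, 6]
r8 m[K→φ6] = [8, 12, 8, 9]
r8 m[B→φ0] = [2, 0, 0, 0]
r8 m[B→φ2] = [15, 13, 13, 10]
r8 m[J→φ4] = [2, 2, 5, 3]
r8 m[J→φ7] = [12, 11, 5, 13]
r8 m[R→φ2] = [0, 0, 0, 0]
fixed point reached at round 8
traceback from P: (P=3, N=2, K=2, B=3, J=2, R=2), score=10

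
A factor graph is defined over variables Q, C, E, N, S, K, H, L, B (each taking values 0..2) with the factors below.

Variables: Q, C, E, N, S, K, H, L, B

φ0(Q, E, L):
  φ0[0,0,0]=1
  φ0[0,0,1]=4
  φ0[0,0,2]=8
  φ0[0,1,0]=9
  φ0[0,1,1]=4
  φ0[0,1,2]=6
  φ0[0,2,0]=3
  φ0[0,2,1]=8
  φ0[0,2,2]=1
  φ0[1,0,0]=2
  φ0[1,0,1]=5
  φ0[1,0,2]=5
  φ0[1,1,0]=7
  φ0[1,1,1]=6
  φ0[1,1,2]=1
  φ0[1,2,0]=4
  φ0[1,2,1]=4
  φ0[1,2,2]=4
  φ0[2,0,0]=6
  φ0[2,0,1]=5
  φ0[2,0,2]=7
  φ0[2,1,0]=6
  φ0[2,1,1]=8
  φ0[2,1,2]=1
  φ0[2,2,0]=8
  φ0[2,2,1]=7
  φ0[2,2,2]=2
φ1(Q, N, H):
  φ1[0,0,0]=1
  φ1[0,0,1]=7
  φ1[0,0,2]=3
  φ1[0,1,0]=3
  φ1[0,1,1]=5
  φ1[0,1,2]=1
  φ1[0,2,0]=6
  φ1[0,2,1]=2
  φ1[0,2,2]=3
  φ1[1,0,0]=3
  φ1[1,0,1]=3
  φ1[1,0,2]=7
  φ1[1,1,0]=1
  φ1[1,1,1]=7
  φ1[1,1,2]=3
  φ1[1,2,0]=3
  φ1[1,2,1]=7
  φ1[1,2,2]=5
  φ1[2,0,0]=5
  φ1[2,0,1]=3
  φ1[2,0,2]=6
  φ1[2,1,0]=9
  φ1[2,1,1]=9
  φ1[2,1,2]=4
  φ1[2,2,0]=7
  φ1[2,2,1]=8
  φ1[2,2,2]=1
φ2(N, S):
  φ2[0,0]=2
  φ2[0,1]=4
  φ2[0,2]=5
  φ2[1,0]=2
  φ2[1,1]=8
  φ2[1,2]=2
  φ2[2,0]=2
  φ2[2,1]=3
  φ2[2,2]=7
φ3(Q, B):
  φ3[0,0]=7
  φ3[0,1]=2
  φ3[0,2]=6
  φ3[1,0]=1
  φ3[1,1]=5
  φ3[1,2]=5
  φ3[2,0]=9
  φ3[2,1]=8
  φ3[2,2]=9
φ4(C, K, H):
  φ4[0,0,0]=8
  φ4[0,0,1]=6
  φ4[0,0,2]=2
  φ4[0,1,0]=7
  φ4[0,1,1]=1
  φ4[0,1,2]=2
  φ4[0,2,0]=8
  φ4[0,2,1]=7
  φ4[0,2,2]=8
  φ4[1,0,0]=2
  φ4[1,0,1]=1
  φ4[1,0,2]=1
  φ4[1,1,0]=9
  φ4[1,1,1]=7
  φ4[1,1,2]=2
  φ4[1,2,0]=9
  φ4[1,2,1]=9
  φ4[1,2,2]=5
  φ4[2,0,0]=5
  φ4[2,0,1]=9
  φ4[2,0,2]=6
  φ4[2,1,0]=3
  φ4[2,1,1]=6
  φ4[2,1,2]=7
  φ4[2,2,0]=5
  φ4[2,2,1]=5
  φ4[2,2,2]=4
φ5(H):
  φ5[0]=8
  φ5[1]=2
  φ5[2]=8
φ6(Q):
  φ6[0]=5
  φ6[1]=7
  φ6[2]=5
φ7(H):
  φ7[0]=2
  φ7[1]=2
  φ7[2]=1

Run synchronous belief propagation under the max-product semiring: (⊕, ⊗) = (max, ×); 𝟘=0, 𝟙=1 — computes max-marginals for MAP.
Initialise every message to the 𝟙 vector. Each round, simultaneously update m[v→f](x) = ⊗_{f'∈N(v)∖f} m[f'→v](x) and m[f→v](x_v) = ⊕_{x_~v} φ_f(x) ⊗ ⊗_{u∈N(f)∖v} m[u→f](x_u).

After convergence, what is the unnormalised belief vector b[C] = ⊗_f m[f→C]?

b[C] = [3317760, 3732480, 2073600]

init: all messages = 𝟙 over 3 values
r1 m[φ0→Q] = [9, 7, 8]
r1 m[φ0→E] = [8, 9, 8]
r1 m[φ0→L] = [9, 8, 8]
r1 m[φ1→Q] = [7, 7, 9]
r1 m[φ1→N] = [7, 9, 8]
r1 m[φ1→H] = [9, 9, 7]
r1 m[φ2→N] = [5, 8, 7]
r1 m[φ2→S] = [2, 8, 7]
r1 m[φ3→Q] = [7, 5, 9]
r1 m[φ3→B] = [9, 8, 9]
r1 m[φ4→C] = [8, 9, 9]
r1 m[φ4→K] = [9, 9, 9]
r1 m[φ4→H] = [9, 9, 8]
r1 m[φ5→H] = [8, 2, 8]
r1 m[φ6→Q] = [5, 7, 5]
r1 m[φ7→H] = [2, 2, 1]
r1 m[Q→φ0] = [1, 1, 1]
r1 m[Q→φ1] = [1, 1, 1]
r1 m[Q→φ3] = [1, 1, 1]
r1 m[Q→φ6] = [1, 1, 1]
r1 m[C→φ4] = [1, 1, 1]
r1 m[E→φ0] = [1, 1, 1]
r1 m[N→φ1] = [1, 1, 1]
r1 m[N→φ2] = [1, 1, 1]
r1 m[S→φ2] = [1, 1, 1]
r1 m[K→φ4] = [1, 1, 1]
r1 m[H→φ1] = [1, 1, 1]
r1 m[H→φ4] = [1, 1, 1]
r1 m[H→φ5] = [1, 1, 1]
r1 m[H→φ7] = [1, 1, 1]
r1 m[L→φ0] = [1, 1, 1]
r1 m[B→φ3] = [1, 1, 1]
r2 m[φ0→Q] = [9, 7, 8]
r2 m[φ0→E] = [8, 9, 8]
r2 m[φ0→L] = [9, 8, 8]
r2 m[φ1→Q] = [7, 7, 9]
r2 m[φ1→N] = [7, 9, 8]
r2 m[φ1→H] = [9, 9, 7]
r2 m[φ2→N] = [5, 8, 7]
r2 m[φ2→S] = [2, 8, 7]
r2 m[φ3→Q] = [7, 5, 9]
r2 m[φ3→B] = [9, 8, 9]
r2 m[φ4→C] = [8, 9, 9]
r2 m[φ4→K] = [9, 9, 9]
r2 m[φ4→H] = [9, 9, 8]
r2 m[φ5→H] = [8, 2, 8]
r2 m[φ6→Q] = [5, 7, 5]
r2 m[φ7→H] = [2, 2, 1]
r2 m[Q→φ0] = [245, 245, 405]
r2 m[Q→φ1] = [315, 245, 360]
r2 m[Q→φ3] = [315, 343, 360]
r2 m[Q→φ6] = [441, 245, 648]
r2 m[C→φ4] = [1, 1, 1]
r2 m[E→φ0] = [1, 1, 1]
r2 m[N→φ1] = [5, 8, 7]
r2 m[N→φ2] = [7, 9, 8]
r2 m[S→φ2] = [1, 1, 1]
r2 m[K→φ4] = [1, 1, 1]
r2 m[H→φ1] = [144, 36, 64]
r2 m[H→φ4] = [144, 36, 56]
r2 m[H→φ5] = [162, 162, 56]
r2 m[H→φ7] = [648, 162, 448]
r2 m[L→φ0] = [1, 1, 1]
r2 m[B→φ3] = [1, 1, 1]
r3 m[φ0→Q] = [9, 7, 8]
r3 m[φ0→E] = [2835, 3240, 3240]
r3 m[φ0→L] = [3240, 3240, 2835]
r3 m[φ1→Q] = [6048, 3024, 10368]
r3 m[φ1→N] = [259200, 466560, 362880]
r3 m[φ1→H] = [25920, 25920, 11520]
r3 m[φ2→N] = [5, 8, 7]
r3 m[φ2→S] = [18, 72, 56]
r3 m[φ3→Q] = [7, 5, 9]
r3 m[φ3→B] = [3240, 2880, 3240]
r3 m[φ4→C] = [1152, 1296, 720]
r3 m[φ4→K] = [1152, 1296, 1296]
r3 m[φ4→H] = [9, 9, 8]
r3 m[φ5→H] = [8, 2, 8]
r3 m[φ6→Q] = [5, 7, 5]
r3 m[φ7→H] = [2, 2, 1]
r3 m[Q→φ0] = [245, 245, 405]
r3 m[Q→φ1] = [315, 245, 360]
r3 m[Q→φ3] = [315, 343, 360]
r3 m[Q→φ6] = [441, 245, 648]
r3 m[C→φ4] = [1, 1, 1]
r3 m[E→φ0] = [1, 1, 1]
r3 m[N→φ1] = [5, 8, 7]
r3 m[N→φ2] = [7, 9, 8]
r3 m[S→φ2] = [1, 1, 1]
r3 m[K→φ4] = [1, 1, 1]
r3 m[H→φ1] = [144, 36, 64]
r3 m[H→φ4] = [144, 36, 56]
r3 m[H→φ5] = [162, 162, 56]
r3 m[H→φ7] = [648, 162, 448]
r3 m[L→φ0] = [1, 1, 1]
r3 m[B→φ3] = [1, 1, 1]
r4 m[φ0→Q] = [9, 7, 8]
r4 m[φ0→E] = [2835, 3240, 3240]
r4 m[φ0→L] = [3240, 3240, 2835]
r4 m[φ1→Q] = [6048, 3024, 10368]
r4 m[φ1→N] = [259200, 466560, 362880]
r4 m[φ1→H] = [25920, 25920, 11520]
r4 m[φ2→N] = [5, 8, 7]
r4 m[φ2→S] = [18, 72, 56]
r4 m[φ3→Q] = [7, 5, 9]
r4 m[φ3→B] = [3240, 2880, 3240]
r4 m[φ4→C] = [1152, 1296, 720]
r4 m[φ4→K] = [1152, 1296, 1296]
r4 m[φ4→H] = [9, 9, 8]
r4 m[φ5→H] = [8, 2, 8]
r4 m[φ6→Q] = [5, 7, 5]
r4 m[φ7→H] = [2, 2, 1]
r4 m[Q→φ0] = [211680, 105840, 466560]
r4 m[Q→φ1] = [315, 245, 360]
r4 m[Q→φ3] = [272160, 148176, 414720]
r4 m[Q→φ6] = [381024, 105840, 746496]
r4 m[C→φ4] = [1, 1, 1]
r4 m[E→φ0] = [1, 1, 1]
r4 m[N→φ1] = [5, 8, 7]
r4 m[N→φ2] = [259200, 466560, 362880]
r4 m[S→φ2] = [1, 1, 1]
r4 m[K→φ4] = [1, 1, 1]
r4 m[H→φ1] = [144, 36, 64]
r4 m[H→φ4] = [414720, 103680, 92160]
r4 m[H→φ5] = [466560, 466560, 92160]
r4 m[H→φ7] = [1866240, 466560, 737280]
r4 m[L→φ0] = [1, 1, 1]
r4 m[B→φ3] = [1, 1, 1]
r5 m[φ0→Q] = [9, 7, 8]
r5 m[φ0→E] = [3265920, 3732480, 3732480]
r5 m[φ0→L] = [3732480, 3732480, 3265920]
r5 m[φ1→Q] = [6048, 3024, 10368]
r5 m[φ1→N] = [259200, 466560, 362880]
r5 m[φ1→H] = [25920, 25920, 11520]
r5 m[φ2→N] = [5, 8, 7]
r5 m[φ2→S] = [933120, 3732480, 2540160]
r5 m[φ3→Q] = [7, 5, 9]
r5 m[φ3→B] = [3732480, 3317760, 3732480]
r5 m[φ4→C] = [3317760, 3732480, 2073600]
r5 m[φ4→K] = [3317760, 3732480, 3732480]
r5 m[φ4→H] = [9, 9, 8]
r5 m[φ5→H] = [8, 2, 8]
r5 m[φ6→Q] = [5, 7, 5]
r5 m[φ7→H] = [2, 2, 1]
r5 m[Q→φ0] = [211680, 105840, 466560]
r5 m[Q→φ1] = [315, 245, 360]
r5 m[Q→φ3] = [272160, 148176, 414720]
r5 m[Q→φ6] = [381024, 105840, 746496]
r5 m[C→φ4] = [1, 1, 1]
r5 m[E→φ0] = [1, 1, 1]
r5 m[N→φ1] = [5, 8, 7]
r5 m[N→φ2] = [259200, 466560, 362880]
r5 m[S→φ2] = [1, 1, 1]
r5 m[K→φ4] = [1, 1, 1]
r5 m[H→φ1] = [144, 36, 64]
r5 m[H→φ4] = [414720, 103680, 92160]
r5 m[H→φ5] = [466560, 466560, 92160]
r5 m[H→φ7] = [1866240, 466560, 737280]
r5 m[L→φ0] = [1, 1, 1]
r5 m[B→φ3] = [1, 1, 1]
r6 m[φ0→Q] = [9, 7, 8]
r6 m[φ0→E] = [3265920, 3732480, 3732480]
r6 m[φ0→L] = [3732480, 3732480, 3265920]
r6 m[φ1→Q] = [6048, 3024, 10368]
r6 m[φ1→N] = [259200, 466560, 362880]
r6 m[φ1→H] = [25920, 25920, 11520]
r6 m[φ2→N] = [5, 8, 7]
r6 m[φ2→S] = [933120, 3732480, 2540160]
r6 m[φ3→Q] = [7, 5, 9]
r6 m[φ3→B] = [3732480, 3317760, 3732480]
r6 m[φ4→C] = [3317760, 3732480, 2073600]
r6 m[φ4→K] = [3317760, 3732480, 3732480]
r6 m[φ4→H] = [9, 9, 8]
r6 m[φ5→H] = [8, 2, 8]
r6 m[φ6→Q] = [5, 7, 5]
r6 m[φ7→H] = [2, 2, 1]
r6 m[Q→φ0] = [211680, 105840, 466560]
r6 m[Q→φ1] = [315, 245, 360]
r6 m[Q→φ3] = [272160, 148176, 414720]
r6 m[Q→φ6] = [381024, 105840, 746496]
r6 m[C→φ4] = [1, 1, 1]
r6 m[E→φ0] = [1, 1, 1]
r6 m[N→φ1] = [5, 8, 7]
r6 m[N→φ2] = [259200, 466560, 362880]
r6 m[S→φ2] = [1, 1, 1]
r6 m[K→φ4] = [1, 1, 1]
r6 m[H→φ1] = [144, 36, 64]
r6 m[H→φ4] = [414720, 103680, 92160]
r6 m[H→φ5] = [466560, 466560, 92160]
r6 m[H→φ7] = [1866240, 466560, 737280]
r6 m[L→φ0] = [1, 1, 1]
r6 m[B→φ3] = [1, 1, 1]
fixed point reached at round 6
b[C] = ⊗ incoming = [3317760, 3732480, 2073600]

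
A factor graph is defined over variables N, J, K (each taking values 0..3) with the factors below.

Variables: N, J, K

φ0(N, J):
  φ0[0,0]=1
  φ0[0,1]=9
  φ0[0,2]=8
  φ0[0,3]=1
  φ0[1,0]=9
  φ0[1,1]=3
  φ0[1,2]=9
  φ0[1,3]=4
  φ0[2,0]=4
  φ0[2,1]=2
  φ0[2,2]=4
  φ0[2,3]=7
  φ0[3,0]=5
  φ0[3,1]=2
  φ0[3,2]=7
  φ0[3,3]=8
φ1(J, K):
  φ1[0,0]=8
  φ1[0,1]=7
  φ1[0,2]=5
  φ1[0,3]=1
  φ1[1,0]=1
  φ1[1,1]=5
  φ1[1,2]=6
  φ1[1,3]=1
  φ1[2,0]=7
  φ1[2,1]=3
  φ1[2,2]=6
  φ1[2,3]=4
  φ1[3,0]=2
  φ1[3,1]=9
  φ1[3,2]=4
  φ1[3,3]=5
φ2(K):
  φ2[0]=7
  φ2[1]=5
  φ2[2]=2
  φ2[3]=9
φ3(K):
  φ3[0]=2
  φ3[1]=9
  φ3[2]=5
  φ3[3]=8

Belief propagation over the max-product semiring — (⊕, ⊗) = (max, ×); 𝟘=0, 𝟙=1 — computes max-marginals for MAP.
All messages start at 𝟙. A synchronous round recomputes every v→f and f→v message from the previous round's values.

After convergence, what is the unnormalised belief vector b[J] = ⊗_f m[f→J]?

b[J] = [2835, 2025, 2592, 3240]

init: all messages = 𝟙 over 4 values
r1 m[φ0→N] = [9, 9, 7, 8]
r1 m[φ0→J] = [9, 9, 9, 8]
r1 m[φ1→J] = [8, 6, 7, 9]
r1 m[φ1→K] = [8, 9, 6, 5]
r1 m[φ2→K] = [7, 5, 2, 9]
r1 m[φ3→K] = [2, 9, 5, 8]
r1 m[N→φ0] = [1, 1, 1, 1]
r1 m[J→φ0] = [1, 1, 1, 1]
r1 m[J→φ1] = [1, 1, 1, 1]
r1 m[K→φ1] = [1, 1, 1, 1]
r1 m[K→φ2] = [1, 1, 1, 1]
r1 m[K→φ3] = [1, 1, 1, 1]
r2 m[φ0→N] = [9, 9, 7, 8]
r2 m[φ0→J] = [9, 9, 9, 8]
r2 m[φ1→J] = [8, 6, 7, 9]
r2 m[φ1→K] = [8, 9, 6, 5]
r2 m[φ2→K] = [7, 5, 2, 9]
r2 m[φ3→K] = [2, 9, 5, 8]
r2 m[N→φ0] = [1, 1, 1, 1]
r2 m[J→φ0] = [8, 6, 7, 9]
r2 m[J→φ1] = [9, 9, 9, 8]
r2 m[K→φ1] = [14, 45, 10, 72]
r2 m[K→φ2] = [16, 81, 30, 40]
r2 m[K→φ3] = [56, 45, 12, 45]
r3 m[φ0→N] = [56, 72, 63, 72]
r3 m[φ0→J] = [9, 9, 9, 8]
r3 m[φ1→J] = [315, 225, 288, 405]
r3 m[φ1→K] = [72, 72, 54, 40]
r3 m[φ2→K] = [7, 5, 2, 9]
r3 m[φ3→K] = [2, 9, 5, 8]
r3 m[N→φ0] = [1, 1, 1, 1]
r3 m[J→φ0] = [8, 6, 7, 9]
r3 m[J→φ1] = [9, 9, 9, 8]
r3 m[K→φ1] = [14, 45, 10, 72]
r3 m[K→φ2] = [16, 81, 30, 40]
r3 m[K→φ3] = [56, 45, 12, 45]
r4 m[φ0→N] = [56, 72, 63, 72]
r4 m[φ0→J] = [9, 9, 9, 8]
r4 m[φ1→J] = [315, 225, 288, 405]
r4 m[φ1→K] = [72, 72, 54, 40]
r4 m[φ2→K] = [7, 5, 2, 9]
r4 m[φ3→K] = [2, 9, 5, 8]
r4 m[N→φ0] = [1, 1, 1, 1]
r4 m[J→φ0] = [315, 225, 288, 405]
r4 m[J→φ1] = [9, 9, 9, 8]
r4 m[K→φ1] = [14, 45, 10, 72]
r4 m[K→φ2] = [144, 648, 270, 320]
r4 m[K→φ3] = [504, 360, 108, 360]
r5 m[φ0→N] = [2304, 2835, 2835, 3240]
r5 m[φ0→J] = [9, 9, 9, 8]
r5 m[φ1→J] = [315, 225, 288, 405]
r5 m[φ1→K] = [72, 72, 54, 40]
r5 m[φ2→K] = [7, 5, 2, 9]
r5 m[φ3→K] = [2, 9, 5, 8]
r5 m[N→φ0] = [1, 1, 1, 1]
r5 m[J→φ0] = [315, 225, 288, 405]
r5 m[J→φ1] = [9, 9, 9, 8]
r5 m[K→φ1] = [14, 45, 10, 72]
r5 m[K→φ2] = [144, 648, 270, 320]
r5 m[K→φ3] = [504, 360, 108, 360]
r6 m[φ0→N] = [2304, 2835, 2835, 3240]
r6 m[φ0→J] = [9, 9, 9, 8]
r6 m[φ1→J] = [315, 225, 288, 405]
r6 m[φ1→K] = [72, 72, 54, 40]
r6 m[φ2→K] = [7, 5, 2, 9]
r6 m[φ3→K] = [2, 9, 5, 8]
r6 m[N→φ0] = [1, 1, 1, 1]
r6 m[J→φ0] = [315, 225, 288, 405]
r6 m[J→φ1] = [9, 9, 9, 8]
r6 m[K→φ1] = [14, 45, 10, 72]
r6 m[K→φ2] = [144, 648, 270, 320]
r6 m[K→φ3] = [504, 360, 108, 360]
fixed point reached at round 6
b[J] = ⊗ incoming = [2835, 2025, 2592, 3240]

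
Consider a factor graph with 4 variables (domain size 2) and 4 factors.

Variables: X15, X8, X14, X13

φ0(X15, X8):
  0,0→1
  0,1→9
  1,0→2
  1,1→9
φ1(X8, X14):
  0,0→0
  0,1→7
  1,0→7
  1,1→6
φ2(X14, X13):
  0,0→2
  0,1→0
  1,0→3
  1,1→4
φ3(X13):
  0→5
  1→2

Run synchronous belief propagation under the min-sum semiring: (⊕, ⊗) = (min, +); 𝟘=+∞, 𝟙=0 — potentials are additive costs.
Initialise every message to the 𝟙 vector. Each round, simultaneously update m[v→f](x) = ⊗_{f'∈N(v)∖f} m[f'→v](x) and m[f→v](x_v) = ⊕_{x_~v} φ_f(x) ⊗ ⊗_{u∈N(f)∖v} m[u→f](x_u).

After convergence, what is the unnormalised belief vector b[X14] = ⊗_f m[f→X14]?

init: all messages = 𝟙 over 2 values
r1 m[φ0→X15] = [1, 2]
r1 m[φ0→X8] = [1, 9]
r1 m[φ1→X8] = [0, 6]
r1 m[φ1→X14] = [0, 6]
r1 m[φ2→X14] = [0, 3]
r1 m[φ2→X13] = [2, 0]
r1 m[φ3→X13] = [5, 2]
r1 m[X15→φ0] = [0, 0]
r1 m[X8→φ0] = [0, 0]
r1 m[X8→φ1] = [0, 0]
r1 m[X14→φ1] = [0, 0]
r1 m[X14→φ2] = [0, 0]
r1 m[X13→φ2] = [0, 0]
r1 m[X13→φ3] = [0, 0]
r2 m[φ0→X15] = [1, 2]
r2 m[φ0→X8] = [1, 9]
r2 m[φ1→X8] = [0, 6]
r2 m[φ1→X14] = [0, 6]
r2 m[φ2→X14] = [0, 3]
r2 m[φ2→X13] = [2, 0]
r2 m[φ3→X13] = [5, 2]
r2 m[X15→φ0] = [0, 0]
r2 m[X8→φ0] = [0, 6]
r2 m[X8→φ1] = [1, 9]
r2 m[X14→φ1] = [0, 3]
r2 m[X14→φ2] = [0, 6]
r2 m[X13→φ2] = [5, 2]
r2 m[X13→φ3] = [2, 0]
r3 m[φ0→X15] = [1, 2]
r3 m[φ0→X8] = [1, 9]
r3 m[φ1→X8] = [0, 7]
r3 m[φ1→X14] = [1, 8]
r3 m[φ2→X14] = [2, 6]
r3 m[φ2→X13] = [2, 0]
r3 m[φ3→X13] = [5, 2]
r3 m[X15→φ0] = [0, 0]
r3 m[X8→φ0] = [0, 6]
r3 m[X8→φ1] = [1, 9]
r3 m[X14→φ1] = [0, 3]
r3 m[X14→φ2] = [0, 6]
r3 m[X13→φ2] = [5, 2]
r3 m[X13→φ3] = [2, 0]
r4 m[φ0→X15] = [1, 2]
r4 m[φ0→X8] = [1, 9]
r4 m[φ1→X8] = [0, 7]
r4 m[φ1→X14] = [1, 8]
r4 m[φ2→X14] = [2, 6]
r4 m[φ2→X13] = [2, 0]
r4 m[φ3→X13] = [5, 2]
r4 m[X15→φ0] = [0, 0]
r4 m[X8→φ0] = [0, 7]
r4 m[X8→φ1] = [1, 9]
r4 m[X14→φ1] = [2, 6]
r4 m[X14→φ2] = [1, 8]
r4 m[X13→φ2] = [5, 2]
r4 m[X13→φ3] = [2, 0]
r5 m[φ0→X15] = [1, 2]
r5 m[φ0→X8] = [1, 9]
r5 m[φ1→X8] = [2, 9]
r5 m[φ1→X14] = [1, 8]
r5 m[φ2→X14] = [2, 6]
r5 m[φ2→X13] = [3, 1]
r5 m[φ3→X13] = [5, 2]
r5 m[X15→φ0] = [0, 0]
r5 m[X8→φ0] = [0, 7]
r5 m[X8→φ1] = [1, 9]
r5 m[X14→φ1] = [2, 6]
r5 m[X14→φ2] = [1, 8]
r5 m[X13→φ2] = [5, 2]
r5 m[X13→φ3] = [2, 0]
r6 m[φ0→X15] = [1, 2]
r6 m[φ0→X8] = [1, 9]
r6 m[φ1→X8] = [2, 9]
r6 m[φ1→X14] = [1, 8]
r6 m[φ2→X14] = [2, 6]
r6 m[φ2→X13] = [3, 1]
r6 m[φ3→X13] = [5, 2]
r6 m[X15→φ0] = [0, 0]
r6 m[X8→φ0] = [2, 9]
r6 m[X8→φ1] = [1, 9]
r6 m[X14→φ1] = [2, 6]
r6 m[X14→φ2] = [1, 8]
r6 m[X13→φ2] = [5, 2]
r6 m[X13→φ3] = [3, 1]
r7 m[φ0→X15] = [3, 4]
r7 m[φ0→X8] = [1, 9]
r7 m[φ1→X8] = [2, 9]
r7 m[φ1→X14] = [1, 8]
r7 m[φ2→X14] = [2, 6]
r7 m[φ2→X13] = [3, 1]
r7 m[φ3→X13] = [5, 2]
r7 m[X15→φ0] = [0, 0]
r7 m[X8→φ0] = [2, 9]
r7 m[X8→φ1] = [1, 9]
r7 m[X14→φ1] = [2, 6]
r7 m[X14→φ2] = [1, 8]
r7 m[X13→φ2] = [5, 2]
r7 m[X13→φ3] = [3, 1]
r8 m[φ0→X15] = [3, 4]
r8 m[φ0→X8] = [1, 9]
r8 m[φ1→X8] = [2, 9]
r8 m[φ1→X14] = [1, 8]
r8 m[φ2→X14] = [2, 6]
r8 m[φ2→X13] = [3, 1]
r8 m[φ3→X13] = [5, 2]
r8 m[X15→φ0] = [0, 0]
r8 m[X8→φ0] = [2, 9]
r8 m[X8→φ1] = [1, 9]
r8 m[X14→φ1] = [2, 6]
r8 m[X14→φ2] = [1, 8]
r8 m[X13→φ2] = [5, 2]
r8 m[X13→φ3] = [3, 1]
fixed point reached at round 8
b[X14] = ⊗ incoming = [3, 14]

b[X14] = [3, 14]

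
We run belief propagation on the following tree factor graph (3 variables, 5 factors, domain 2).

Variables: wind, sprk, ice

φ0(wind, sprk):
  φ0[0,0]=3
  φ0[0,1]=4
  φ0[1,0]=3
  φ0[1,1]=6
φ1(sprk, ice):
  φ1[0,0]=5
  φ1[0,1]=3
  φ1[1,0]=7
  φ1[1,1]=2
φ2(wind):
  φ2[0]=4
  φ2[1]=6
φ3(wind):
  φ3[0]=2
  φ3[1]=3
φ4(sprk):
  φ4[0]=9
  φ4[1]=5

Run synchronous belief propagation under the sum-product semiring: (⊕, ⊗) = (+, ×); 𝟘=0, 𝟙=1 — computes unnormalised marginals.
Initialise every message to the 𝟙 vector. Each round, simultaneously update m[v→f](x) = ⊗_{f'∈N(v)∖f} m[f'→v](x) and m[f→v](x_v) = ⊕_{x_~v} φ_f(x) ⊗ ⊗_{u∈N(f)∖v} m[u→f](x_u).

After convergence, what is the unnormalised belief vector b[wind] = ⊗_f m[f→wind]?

b[wind] = [3168, 8748]

init: all messages = 𝟙 over 2 values
r1 m[φ0→wind] = [7, 9]
r1 m[φ0→sprk] = [6, 10]
r1 m[φ1→sprk] = [8, 9]
r1 m[φ1→ice] = [12, 5]
r1 m[φ2→wind] = [4, 6]
r1 m[φ3→wind] = [2, 3]
r1 m[φ4→sprk] = [9, 5]
r1 m[wind→φ0] = [1, 1]
r1 m[wind→φ2] = [1, 1]
r1 m[wind→φ3] = [1, 1]
r1 m[sprk→φ0] = [1, 1]
r1 m[sprk→φ1] = [1, 1]
r1 m[sprk→φ4] = [1, 1]
r1 m[ice→φ1] = [1, 1]
r2 m[φ0→wind] = [7, 9]
r2 m[φ0→sprk] = [6, 10]
r2 m[φ1→sprk] = [8, 9]
r2 m[φ1→ice] = [12, 5]
r2 m[φ2→wind] = [4, 6]
r2 m[φ3→wind] = [2, 3]
r2 m[φ4→sprk] = [9, 5]
r2 m[wind→φ0] = [8, 18]
r2 m[wind→φ2] = [14, 27]
r2 m[wind→φ3] = [28, 54]
r2 m[sprk→φ0] = [72, 45]
r2 m[sprk→φ1] = [54, 50]
r2 m[sprk→φ4] = [48, 90]
r2 m[ice→φ1] = [1, 1]
r3 m[φ0→wind] = [396, 486]
r3 m[φ0→sprk] = [78, 140]
r3 m[φ1→sprk] = [8, 9]
r3 m[φ1→ice] = [620, 262]
r3 m[φ2→wind] = [4, 6]
r3 m[φ3→wind] = [2, 3]
r3 m[φ4→sprk] = [9, 5]
r3 m[wind→φ0] = [8, 18]
r3 m[wind→φ2] = [14, 27]
r3 m[wind→φ3] = [28, 54]
r3 m[sprk→φ0] = [72, 45]
r3 m[sprk→φ1] = [54, 50]
r3 m[sprk→φ4] = [48, 90]
r3 m[ice→φ1] = [1, 1]
r4 m[φ0→wind] = [396, 486]
r4 m[φ0→sprk] = [78, 140]
r4 m[φ1→sprk] = [8, 9]
r4 m[φ1→ice] = [620, 262]
r4 m[φ2→wind] = [4, 6]
r4 m[φ3→wind] = [2, 3]
r4 m[φ4→sprk] = [9, 5]
r4 m[wind→φ0] = [8, 18]
r4 m[wind→φ2] = [792, 1458]
r4 m[wind→φ3] = [1584, 2916]
r4 m[sprk→φ0] = [72, 45]
r4 m[sprk→φ1] = [702, 700]
r4 m[sprk→φ4] = [624, 1260]
r4 m[ice→φ1] = [1, 1]
r5 m[φ0→wind] = [396, 486]
r5 m[φ0→sprk] = [78, 140]
r5 m[φ1→sprk] = [8, 9]
r5 m[φ1→ice] = [8410, 3506]
r5 m[φ2→wind] = [4, 6]
r5 m[φ3→wind] = [2, 3]
r5 m[φ4→sprk] = [9, 5]
r5 m[wind→φ0] = [8, 18]
r5 m[wind→φ2] = [792, 1458]
r5 m[wind→φ3] = [1584, 2916]
r5 m[sprk→φ0] = [72, 45]
r5 m[sprk→φ1] = [702, 700]
r5 m[sprk→φ4] = [624, 1260]
r5 m[ice→φ1] = [1, 1]
r6 m[φ0→wind] = [396, 486]
r6 m[φ0→sprk] = [78, 140]
r6 m[φ1→sprk] = [8, 9]
r6 m[φ1→ice] = [8410, 3506]
r6 m[φ2→wind] = [4, 6]
r6 m[φ3→wind] = [2, 3]
r6 m[φ4→sprk] = [9, 5]
r6 m[wind→φ0] = [8, 18]
r6 m[wind→φ2] = [792, 1458]
r6 m[wind→φ3] = [1584, 2916]
r6 m[sprk→φ0] = [72, 45]
r6 m[sprk→φ1] = [702, 700]
r6 m[sprk→φ4] = [624, 1260]
r6 m[ice→φ1] = [1, 1]
fixed point reached at round 6
b[wind] = ⊗ incoming = [3168, 8748]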